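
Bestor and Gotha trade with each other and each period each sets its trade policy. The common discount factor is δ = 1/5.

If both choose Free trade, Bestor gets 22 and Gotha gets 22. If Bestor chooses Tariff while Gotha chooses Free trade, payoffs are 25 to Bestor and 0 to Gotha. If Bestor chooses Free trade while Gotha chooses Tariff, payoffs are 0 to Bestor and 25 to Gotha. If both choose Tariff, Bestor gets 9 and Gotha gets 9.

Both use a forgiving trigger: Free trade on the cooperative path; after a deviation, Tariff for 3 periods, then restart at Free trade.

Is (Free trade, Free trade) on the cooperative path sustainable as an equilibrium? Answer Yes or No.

Comparing payoff streams over the 4 periods until play realigns: cooperate → 22(1+δ+…+δ^3); deviate → 25 + 9(δ+…+δ^3).
Cooperation is sustained iff (22−9)(δ+…+δ^3) ≥ 25−22.
δ+…+δ^3 = 1/5·(1−(1/5)^3)/(1−1/5) = 0.2480, and (25−22)/(22−9) = 0.2308.
0.2480 ≥ 0.2308, so cooperation is sustainable.

Yes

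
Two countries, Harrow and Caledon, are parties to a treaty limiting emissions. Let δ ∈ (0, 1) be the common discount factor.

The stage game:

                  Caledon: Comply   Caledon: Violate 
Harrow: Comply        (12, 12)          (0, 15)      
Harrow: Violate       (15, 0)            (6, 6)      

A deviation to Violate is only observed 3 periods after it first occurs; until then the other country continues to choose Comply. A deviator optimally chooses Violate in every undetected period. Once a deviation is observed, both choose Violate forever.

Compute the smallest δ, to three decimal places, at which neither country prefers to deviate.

Deviating for the 3 undetected periods gains 15−12 = 3 per period over cooperation, then loses 12−6 = 6 per period forever once punishment starts.
Gain: 3(1 + δ + … + δ^2); loss: 6·δ^3/(1−δ).
No profitable deviation ⇔ 3(1−δ^3) ≤ 6·δ^3, i.e. δ^3 ≥ 3/(3+6) = 1/3.
Hence δ ≥ (1/3)^(1/3) ≈ 0.693.

0.693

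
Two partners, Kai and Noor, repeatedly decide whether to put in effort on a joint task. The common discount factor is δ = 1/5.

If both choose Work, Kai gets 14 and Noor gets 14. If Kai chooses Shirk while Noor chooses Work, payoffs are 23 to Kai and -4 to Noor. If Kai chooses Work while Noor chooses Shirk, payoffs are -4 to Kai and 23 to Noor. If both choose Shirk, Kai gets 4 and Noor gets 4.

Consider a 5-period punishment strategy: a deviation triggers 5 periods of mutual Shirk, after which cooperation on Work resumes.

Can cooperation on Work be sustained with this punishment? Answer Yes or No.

No

A one-shot deviation gives 23 now, then 4 for 5 periods, then back to 14.
Gain from deviating: (23−14) today; loss: (14−4) in each of the next 5 periods.
No-deviation condition: (14−4)(δ+…+δ^5) ≥ 23−14, i.e. δ+…+δ^5 ≥ 9/10.
At δ = 1/5: δ+…+δ^5 = 0.2499 < 0.9000.
So cooperation is not sustainable.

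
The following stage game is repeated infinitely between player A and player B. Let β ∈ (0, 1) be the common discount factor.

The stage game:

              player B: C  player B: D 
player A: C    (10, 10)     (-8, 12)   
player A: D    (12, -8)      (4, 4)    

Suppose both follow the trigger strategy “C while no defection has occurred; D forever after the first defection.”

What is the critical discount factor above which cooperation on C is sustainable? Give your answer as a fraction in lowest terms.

1/4

Under grim trigger the critical discount factor is (T−C)/(T−P) with T = 12, C = 10, P = 4.
β* = (12−10)/(12−4) = 2/8 = 1/4.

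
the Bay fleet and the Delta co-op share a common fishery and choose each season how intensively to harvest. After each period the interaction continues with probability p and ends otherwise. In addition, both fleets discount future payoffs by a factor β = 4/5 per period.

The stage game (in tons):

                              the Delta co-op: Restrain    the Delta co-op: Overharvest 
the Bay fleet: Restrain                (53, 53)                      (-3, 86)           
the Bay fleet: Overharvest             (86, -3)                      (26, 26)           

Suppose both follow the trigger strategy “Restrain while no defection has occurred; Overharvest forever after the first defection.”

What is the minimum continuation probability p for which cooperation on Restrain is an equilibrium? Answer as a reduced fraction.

With continuation probability p and discount β, the effective per-period discount factor is βp.
Grim-trigger IC: βp ≥ (86−53)/(86−26) = 11/20.
So p ≥ (11/20)/(4/5) = 11/16.

11/16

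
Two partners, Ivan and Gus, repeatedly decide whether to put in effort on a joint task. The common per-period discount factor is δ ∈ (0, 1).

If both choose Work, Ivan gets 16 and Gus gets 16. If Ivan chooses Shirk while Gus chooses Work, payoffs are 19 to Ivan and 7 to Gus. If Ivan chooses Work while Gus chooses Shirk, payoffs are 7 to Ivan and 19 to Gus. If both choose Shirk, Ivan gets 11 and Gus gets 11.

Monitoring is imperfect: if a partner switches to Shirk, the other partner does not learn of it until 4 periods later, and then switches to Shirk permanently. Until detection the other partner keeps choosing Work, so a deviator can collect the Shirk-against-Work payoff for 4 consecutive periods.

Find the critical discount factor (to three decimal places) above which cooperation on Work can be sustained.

A deviator earns 19 for 4 periods, then 11 forever; cooperating earns 16 forever. Multiplying the IC by (1−δ):
16 ≥ 19(1−δ^4) + 11δ^4, so 8·δ^4 ≥ 3 and δ^4 ≥ 3/8.
δ ≥ (3/8)^(1/4) ≈ 0.783.

0.783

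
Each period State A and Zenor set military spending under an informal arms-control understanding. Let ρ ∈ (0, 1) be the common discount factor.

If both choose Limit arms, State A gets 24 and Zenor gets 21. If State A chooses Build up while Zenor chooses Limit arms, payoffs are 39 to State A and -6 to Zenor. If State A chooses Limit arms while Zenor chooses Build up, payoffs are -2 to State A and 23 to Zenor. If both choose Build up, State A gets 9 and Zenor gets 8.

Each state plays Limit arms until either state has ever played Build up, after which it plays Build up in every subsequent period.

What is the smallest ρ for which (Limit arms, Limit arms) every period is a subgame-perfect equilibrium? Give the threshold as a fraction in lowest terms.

1/2

State A: cooperation gives 24 each period; deviation gives 39 once then 9 forever.
  24/(1−ρ) ≥ 39 + 9ρ/(1−ρ) ⇒ ρ ≥ 15/30 = 1/2.
Zenor: cooperation gives 21 each period; deviation gives 23 once then 8 forever.
  ρ ≥ 2/15.
Both must hold, so the binding constraint is State A's: ρ ≥ 1/2.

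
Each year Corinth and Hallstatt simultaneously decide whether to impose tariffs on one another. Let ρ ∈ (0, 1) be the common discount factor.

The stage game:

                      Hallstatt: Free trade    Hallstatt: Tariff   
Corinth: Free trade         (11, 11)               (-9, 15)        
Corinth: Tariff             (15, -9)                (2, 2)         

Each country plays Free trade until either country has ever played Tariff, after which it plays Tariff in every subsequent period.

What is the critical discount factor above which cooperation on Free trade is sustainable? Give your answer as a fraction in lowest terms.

Under grim trigger the critical discount factor is (T−C)/(T−P) with T = 15, C = 11, P = 2.
ρ* = (15−11)/(15−2) = 4/13.

4/13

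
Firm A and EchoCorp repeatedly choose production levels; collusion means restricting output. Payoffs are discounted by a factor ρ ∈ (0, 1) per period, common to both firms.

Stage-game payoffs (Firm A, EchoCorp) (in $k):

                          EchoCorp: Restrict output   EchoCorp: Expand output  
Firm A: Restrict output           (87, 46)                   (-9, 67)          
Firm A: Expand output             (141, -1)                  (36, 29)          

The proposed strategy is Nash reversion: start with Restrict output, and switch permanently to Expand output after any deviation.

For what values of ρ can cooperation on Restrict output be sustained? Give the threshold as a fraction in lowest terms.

21/38

For Firm A: deviation gain 141−87 = 54, per-period punishment loss 87−36 = 51. IC gives ρ ≥ 54/105 = 18/35.
For EchoCorp: gain 21, loss 17 per period, so ρ ≥ 21/38.
The tighter constraint is EchoCorp's, so cooperation needs ρ ≥ 21/38.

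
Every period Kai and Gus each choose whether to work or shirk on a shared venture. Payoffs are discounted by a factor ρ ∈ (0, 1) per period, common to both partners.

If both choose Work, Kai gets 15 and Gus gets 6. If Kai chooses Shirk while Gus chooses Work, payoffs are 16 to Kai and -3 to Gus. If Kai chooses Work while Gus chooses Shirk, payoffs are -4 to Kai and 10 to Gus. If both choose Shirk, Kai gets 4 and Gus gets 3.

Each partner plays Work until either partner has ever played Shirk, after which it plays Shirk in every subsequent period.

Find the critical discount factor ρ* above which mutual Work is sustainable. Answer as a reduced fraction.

4/7

Kai's threshold: (16−15)/(16−4) = 1/12.
Gus's threshold: (10−6)/(10−3) = 4/7.
1/12 < 4/7, so Gus binds and ρ* = 4/7.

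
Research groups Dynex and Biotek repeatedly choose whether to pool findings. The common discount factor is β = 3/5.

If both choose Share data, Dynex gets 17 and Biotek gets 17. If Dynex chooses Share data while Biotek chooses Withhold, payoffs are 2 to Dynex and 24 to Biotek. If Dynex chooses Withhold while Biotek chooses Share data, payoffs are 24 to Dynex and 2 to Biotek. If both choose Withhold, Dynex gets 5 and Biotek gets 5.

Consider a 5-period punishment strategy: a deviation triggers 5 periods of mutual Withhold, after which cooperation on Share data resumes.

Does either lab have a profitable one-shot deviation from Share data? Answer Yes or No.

No

IC: β+…+β^5 ≥ (24−17)/(17−5) = 7/12.
At β = 3/5: partial sum = 1.3834 ≥ 0.5833. Cooperation sustainable.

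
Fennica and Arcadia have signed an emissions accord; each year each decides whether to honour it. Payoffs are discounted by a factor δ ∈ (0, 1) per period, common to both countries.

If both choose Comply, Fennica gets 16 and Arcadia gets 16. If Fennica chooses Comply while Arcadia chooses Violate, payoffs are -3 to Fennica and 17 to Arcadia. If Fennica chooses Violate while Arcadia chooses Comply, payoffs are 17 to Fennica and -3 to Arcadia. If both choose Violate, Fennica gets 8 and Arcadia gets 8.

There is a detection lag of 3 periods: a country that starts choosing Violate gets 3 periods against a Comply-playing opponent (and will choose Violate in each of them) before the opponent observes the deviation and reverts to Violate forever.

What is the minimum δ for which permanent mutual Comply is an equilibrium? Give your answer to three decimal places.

A deviator earns 17 for 3 periods, then 8 forever; cooperating earns 16 forever. Multiplying the IC by (1−δ):
16 ≥ 17(1−δ^3) + 8δ^3, so 9·δ^3 ≥ 1 and δ^3 ≥ 1/9.
δ ≥ (1/9)^(1/3) ≈ 0.481.

0.481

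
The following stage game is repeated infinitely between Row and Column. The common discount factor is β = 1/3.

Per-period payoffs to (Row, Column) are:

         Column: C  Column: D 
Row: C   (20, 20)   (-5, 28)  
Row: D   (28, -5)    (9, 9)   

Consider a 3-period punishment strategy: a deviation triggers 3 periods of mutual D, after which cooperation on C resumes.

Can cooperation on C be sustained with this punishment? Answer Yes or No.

IC: β+…+β^3 ≥ (28−20)/(20−9) = 8/11.
At β = 1/3: partial sum = 0.4815 < 0.7273. Cooperation not sustainable.

No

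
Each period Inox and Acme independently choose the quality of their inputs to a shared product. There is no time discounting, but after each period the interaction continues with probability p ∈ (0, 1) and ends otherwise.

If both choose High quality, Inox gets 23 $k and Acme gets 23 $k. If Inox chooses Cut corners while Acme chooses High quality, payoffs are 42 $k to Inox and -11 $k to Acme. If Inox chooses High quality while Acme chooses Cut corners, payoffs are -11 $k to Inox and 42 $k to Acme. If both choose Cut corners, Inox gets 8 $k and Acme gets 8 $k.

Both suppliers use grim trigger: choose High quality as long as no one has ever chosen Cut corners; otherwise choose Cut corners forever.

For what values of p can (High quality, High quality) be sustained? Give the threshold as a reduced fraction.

19/34

Expected cooperation value is 23 + p·23 + p²·23 + … = 23/(1−p); deviation gives 42 + p·8/(1−p).
23 ≥ 42(1−p) + 8p ⇒ 34p ≥ 19 ⇒ p ≥ 19/34.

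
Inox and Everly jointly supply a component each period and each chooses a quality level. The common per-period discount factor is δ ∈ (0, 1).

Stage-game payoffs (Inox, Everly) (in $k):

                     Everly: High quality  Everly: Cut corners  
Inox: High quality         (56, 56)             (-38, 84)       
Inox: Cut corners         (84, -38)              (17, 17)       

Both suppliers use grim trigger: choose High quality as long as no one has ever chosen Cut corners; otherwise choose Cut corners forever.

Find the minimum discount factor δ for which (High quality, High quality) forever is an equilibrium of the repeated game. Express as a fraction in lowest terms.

28/67

56/(1−δ) ≥ 84 + 17δ/(1−δ)
56 ≥ 84 − 67δ
δ ≥ 28/67.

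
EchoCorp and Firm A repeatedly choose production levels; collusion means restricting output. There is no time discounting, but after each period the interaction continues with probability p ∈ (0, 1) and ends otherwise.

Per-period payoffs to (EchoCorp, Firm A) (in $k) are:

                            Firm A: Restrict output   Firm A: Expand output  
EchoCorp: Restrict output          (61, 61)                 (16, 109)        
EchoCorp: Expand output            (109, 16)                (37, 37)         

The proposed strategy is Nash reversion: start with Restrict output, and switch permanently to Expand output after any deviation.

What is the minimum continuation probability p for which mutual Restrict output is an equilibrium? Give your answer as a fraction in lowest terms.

2/3

Expected cooperation value is 61 + p·61 + p²·61 + … = 61/(1−p); deviation gives 109 + p·37/(1−p).
61 ≥ 109(1−p) + 37p ⇒ 72p ≥ 48 ⇒ p ≥ 48/72 = 2/3.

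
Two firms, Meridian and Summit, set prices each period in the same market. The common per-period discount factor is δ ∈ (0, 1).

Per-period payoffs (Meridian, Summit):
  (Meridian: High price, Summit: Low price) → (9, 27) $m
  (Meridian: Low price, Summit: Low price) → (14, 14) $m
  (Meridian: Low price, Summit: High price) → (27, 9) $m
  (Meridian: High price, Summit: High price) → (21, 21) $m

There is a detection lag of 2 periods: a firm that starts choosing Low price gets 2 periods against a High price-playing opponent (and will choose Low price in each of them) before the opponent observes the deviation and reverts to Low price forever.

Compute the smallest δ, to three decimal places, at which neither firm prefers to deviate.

0.679

The best deviation is to choose Low price for all 2 undetected periods, earning 27 each, then 14 forever once detected.
Deviation value: 27(1−δ^2)/(1−δ) + 14δ^2/(1−δ); cooperation value: 21/(1−δ).
IC: 21 ≥ 27(1−δ^2) + 14δ^2 = 27 − 13δ^2.
So δ^2 ≥ 6/13, giving δ ≥ (6/13)^(1/2) ≈ 0.679.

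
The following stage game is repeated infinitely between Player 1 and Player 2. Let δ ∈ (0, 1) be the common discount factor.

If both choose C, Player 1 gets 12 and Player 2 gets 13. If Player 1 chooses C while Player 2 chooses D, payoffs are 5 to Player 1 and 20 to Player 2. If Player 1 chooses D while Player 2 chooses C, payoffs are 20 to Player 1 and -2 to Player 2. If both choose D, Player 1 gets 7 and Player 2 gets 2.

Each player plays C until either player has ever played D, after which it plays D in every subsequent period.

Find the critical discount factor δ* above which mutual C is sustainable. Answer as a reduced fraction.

8/13

Player 1: cooperation gives 12 each period; deviation gives 20 once then 7 forever.
  12/(1−δ) ≥ 20 + 7δ/(1−δ) ⇒ δ ≥ 8/13.
Player 2: cooperation gives 13 each period; deviation gives 20 once then 2 forever.
  δ ≥ 7/18.
Both must hold, so the binding constraint is Player 1's: δ ≥ 8/13.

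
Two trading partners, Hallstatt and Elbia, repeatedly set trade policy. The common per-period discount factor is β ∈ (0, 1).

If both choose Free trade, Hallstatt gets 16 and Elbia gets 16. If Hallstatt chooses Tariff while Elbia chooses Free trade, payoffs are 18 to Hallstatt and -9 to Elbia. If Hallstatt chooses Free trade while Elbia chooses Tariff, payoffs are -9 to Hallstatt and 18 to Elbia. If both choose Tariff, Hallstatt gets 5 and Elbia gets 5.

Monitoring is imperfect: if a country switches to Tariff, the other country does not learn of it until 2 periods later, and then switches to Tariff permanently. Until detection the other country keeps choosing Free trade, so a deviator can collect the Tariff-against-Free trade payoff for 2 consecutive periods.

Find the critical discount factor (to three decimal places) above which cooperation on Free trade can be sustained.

0.392

The best deviation is to choose Tariff for all 2 undetected periods, earning 18 each, then 5 forever once detected.
Deviation value: 18(1−β^2)/(1−β) + 5β^2/(1−β); cooperation value: 16/(1−β).
IC: 16 ≥ 18(1−β^2) + 5β^2 = 18 − 13β^2.
So β^2 ≥ 2/13, giving β ≥ (2/13)^(1/2) ≈ 0.392.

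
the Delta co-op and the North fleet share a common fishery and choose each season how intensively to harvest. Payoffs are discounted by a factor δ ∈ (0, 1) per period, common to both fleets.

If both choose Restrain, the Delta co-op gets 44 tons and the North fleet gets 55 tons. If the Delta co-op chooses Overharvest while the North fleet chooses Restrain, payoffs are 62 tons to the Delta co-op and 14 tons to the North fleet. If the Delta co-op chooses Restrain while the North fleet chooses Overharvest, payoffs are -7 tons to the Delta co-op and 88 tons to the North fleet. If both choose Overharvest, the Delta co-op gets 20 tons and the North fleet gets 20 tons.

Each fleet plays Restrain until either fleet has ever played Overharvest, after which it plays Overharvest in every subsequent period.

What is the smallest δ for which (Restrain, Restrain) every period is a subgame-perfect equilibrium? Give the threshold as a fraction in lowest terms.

the Delta co-op: cooperation gives 44 each period; deviation gives 62 once then 20 forever.
  44/(1−δ) ≥ 62 + 20δ/(1−δ) ⇒ δ ≥ 18/42 = 3/7.
the North fleet: cooperation gives 55 each period; deviation gives 88 once then 20 forever.
  δ ≥ 33/68.
Both must hold, so the binding constraint is the North fleet's: δ ≥ 33/68.

33/68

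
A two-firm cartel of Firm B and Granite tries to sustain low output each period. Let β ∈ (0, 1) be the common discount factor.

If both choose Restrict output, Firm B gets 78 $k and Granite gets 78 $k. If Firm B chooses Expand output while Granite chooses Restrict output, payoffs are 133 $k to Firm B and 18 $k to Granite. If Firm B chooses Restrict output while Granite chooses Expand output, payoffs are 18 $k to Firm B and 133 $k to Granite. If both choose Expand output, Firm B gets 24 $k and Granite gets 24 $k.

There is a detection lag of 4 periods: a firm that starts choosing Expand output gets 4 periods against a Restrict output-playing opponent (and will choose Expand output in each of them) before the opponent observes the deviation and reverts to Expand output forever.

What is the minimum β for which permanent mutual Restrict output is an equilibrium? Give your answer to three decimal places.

0.843

Deviating for the 4 undetected periods gains 133−78 = 55 per period over cooperation, then loses 78−24 = 54 per period forever once punishment starts.
Gain: 55(1 + β + … + β^3); loss: 54·β^4/(1−β).
No profitable deviation ⇔ 55(1−β^4) ≤ 54·β^4, i.e. β^4 ≥ 55/(55+54) = 55/109.
Hence β ≥ (55/109)^(1/4) ≈ 0.843.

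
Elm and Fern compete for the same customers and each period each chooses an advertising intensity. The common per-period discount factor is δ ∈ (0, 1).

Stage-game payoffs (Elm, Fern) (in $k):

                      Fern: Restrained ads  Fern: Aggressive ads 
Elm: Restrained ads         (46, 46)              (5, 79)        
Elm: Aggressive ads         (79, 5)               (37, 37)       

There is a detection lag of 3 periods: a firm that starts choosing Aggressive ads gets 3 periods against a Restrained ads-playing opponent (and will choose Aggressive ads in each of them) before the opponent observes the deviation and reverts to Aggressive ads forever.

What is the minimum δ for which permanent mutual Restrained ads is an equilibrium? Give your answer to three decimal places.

0.923

A deviator earns 79 for 3 periods, then 37 forever; cooperating earns 46 forever. Multiplying the IC by (1−δ):
46 ≥ 79(1−δ^3) + 37δ^3, so 42·δ^3 ≥ 33 and δ^3 ≥ 11/14.
δ ≥ (11/14)^(1/3) ≈ 0.923.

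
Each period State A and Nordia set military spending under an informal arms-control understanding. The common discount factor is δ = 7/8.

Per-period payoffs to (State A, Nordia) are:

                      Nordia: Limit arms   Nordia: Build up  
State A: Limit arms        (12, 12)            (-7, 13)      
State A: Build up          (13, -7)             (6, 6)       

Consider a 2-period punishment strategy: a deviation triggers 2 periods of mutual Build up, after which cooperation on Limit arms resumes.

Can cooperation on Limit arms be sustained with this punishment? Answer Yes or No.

Yes

Comparing payoff streams over the 3 periods until play realigns: cooperate → 12(1+δ+…+δ^2); deviate → 13 + 6(δ+…+δ^2).
Cooperation is sustained iff (12−6)(δ+…+δ^2) ≥ 13−12.
δ+…+δ^2 = 7/8·(1−(7/8)^2)/(1−7/8) = 1.6406, and (13−12)/(12−6) = 0.1667.
1.6406 ≥ 0.1667, so cooperation is sustainable.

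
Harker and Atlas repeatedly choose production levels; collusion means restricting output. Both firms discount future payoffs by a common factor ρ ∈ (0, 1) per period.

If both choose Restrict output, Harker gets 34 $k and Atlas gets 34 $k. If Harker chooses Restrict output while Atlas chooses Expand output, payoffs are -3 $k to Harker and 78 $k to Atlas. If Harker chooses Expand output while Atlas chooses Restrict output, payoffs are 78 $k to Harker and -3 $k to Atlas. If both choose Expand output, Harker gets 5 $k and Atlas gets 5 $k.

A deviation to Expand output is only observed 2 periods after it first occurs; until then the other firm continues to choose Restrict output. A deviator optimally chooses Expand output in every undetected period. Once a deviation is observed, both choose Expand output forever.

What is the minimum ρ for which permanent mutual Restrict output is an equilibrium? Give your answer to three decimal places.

A deviator earns 78 for 2 periods, then 5 forever; cooperating earns 34 forever. Multiplying the IC by (1−ρ):
34 ≥ 78(1−ρ^2) + 5ρ^2, so 73·ρ^2 ≥ 44 and ρ^2 ≥ 44/73.
ρ ≥ (44/73)^(1/2) ≈ 0.776.

0.776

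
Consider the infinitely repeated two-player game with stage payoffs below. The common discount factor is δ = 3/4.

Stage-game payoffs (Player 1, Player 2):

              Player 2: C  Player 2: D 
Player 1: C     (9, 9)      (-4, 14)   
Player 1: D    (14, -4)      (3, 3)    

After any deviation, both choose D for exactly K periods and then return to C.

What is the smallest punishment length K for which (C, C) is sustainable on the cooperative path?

No profitable deviation requires (9−3)(δ+…+δ^K) ≥ 14−9, i.e. δ+…+δ^K ≥ 5/6 ≈ 0.8333.
With δ = 3/4, the partial sums are K=1: 0.7500, K=2: 1.3125.
K = 2 is the first length at which the sum reaches 0.8333.

2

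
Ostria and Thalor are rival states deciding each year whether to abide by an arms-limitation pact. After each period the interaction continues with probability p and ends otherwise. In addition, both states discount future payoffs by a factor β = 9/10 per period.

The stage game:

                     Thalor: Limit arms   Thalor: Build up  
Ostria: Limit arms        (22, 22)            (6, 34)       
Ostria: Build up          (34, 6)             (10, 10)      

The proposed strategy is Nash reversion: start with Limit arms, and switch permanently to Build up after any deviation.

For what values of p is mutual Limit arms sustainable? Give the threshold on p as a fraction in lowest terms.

5/9

With continuation probability p and discount β, the effective per-period discount factor is βp.
Grim-trigger IC: βp ≥ (34−22)/(34−10) = 1/2.
So p ≥ (1/2)/(9/10) = 5/9.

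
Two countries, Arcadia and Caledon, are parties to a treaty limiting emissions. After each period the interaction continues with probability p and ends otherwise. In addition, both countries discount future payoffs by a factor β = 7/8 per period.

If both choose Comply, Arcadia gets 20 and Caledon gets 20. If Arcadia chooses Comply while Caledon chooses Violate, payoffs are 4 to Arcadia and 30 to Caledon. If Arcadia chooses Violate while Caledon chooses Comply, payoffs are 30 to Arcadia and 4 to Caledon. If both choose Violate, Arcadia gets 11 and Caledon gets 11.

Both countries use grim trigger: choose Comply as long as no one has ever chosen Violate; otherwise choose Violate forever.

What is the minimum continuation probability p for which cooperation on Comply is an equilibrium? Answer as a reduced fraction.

Expected continuation weight on next period's payoff is β·p = 7/8·p, which plays the role of the discount factor.
Cooperation requires 7/8·p ≥ (30−20)/(30−11) = 10/19, hence p ≥ 80/133.

80/133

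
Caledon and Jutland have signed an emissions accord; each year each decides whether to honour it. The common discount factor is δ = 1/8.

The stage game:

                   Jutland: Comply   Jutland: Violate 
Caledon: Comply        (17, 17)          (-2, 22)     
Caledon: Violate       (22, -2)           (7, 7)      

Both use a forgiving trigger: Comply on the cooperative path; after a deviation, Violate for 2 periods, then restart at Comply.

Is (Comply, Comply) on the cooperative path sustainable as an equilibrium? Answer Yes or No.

IC: δ+…+δ^2 ≥ (22−17)/(17−7) = 1/2.
At δ = 1/8: partial sum = 0.1406 < 0.5000. Cooperation not sustainable.

No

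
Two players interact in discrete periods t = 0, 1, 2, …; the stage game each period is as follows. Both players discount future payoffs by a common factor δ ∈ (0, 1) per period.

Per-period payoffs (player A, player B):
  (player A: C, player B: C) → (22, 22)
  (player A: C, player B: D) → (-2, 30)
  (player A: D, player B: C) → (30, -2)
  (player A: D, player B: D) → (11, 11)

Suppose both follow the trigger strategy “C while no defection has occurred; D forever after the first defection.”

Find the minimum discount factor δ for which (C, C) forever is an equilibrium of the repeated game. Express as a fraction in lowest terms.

8/19

22/(1−δ) ≥ 30 + 11δ/(1−δ)
22 ≥ 30 − 19δ
δ ≥ 8/19.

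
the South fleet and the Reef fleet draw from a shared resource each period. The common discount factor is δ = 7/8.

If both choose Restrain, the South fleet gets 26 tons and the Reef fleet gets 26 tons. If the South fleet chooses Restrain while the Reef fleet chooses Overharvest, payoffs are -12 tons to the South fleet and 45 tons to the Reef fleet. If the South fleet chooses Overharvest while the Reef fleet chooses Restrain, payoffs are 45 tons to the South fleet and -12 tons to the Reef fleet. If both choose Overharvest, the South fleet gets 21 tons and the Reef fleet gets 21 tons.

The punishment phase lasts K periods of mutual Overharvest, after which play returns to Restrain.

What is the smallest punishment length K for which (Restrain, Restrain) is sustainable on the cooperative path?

6

IC: δ(1−δ^K)/(1−δ) ≥ (45−26)/(26−21) = 19/5.
With δ = 7/8: need 1 − δ^K ≥ 19/5·(1−7/8)/(7/8), i.e. δ^K ≤ 0.4571.
Since (7/8)^5 = 0.5129 and (7/8)^6 = 0.4488, the smallest such K is 6.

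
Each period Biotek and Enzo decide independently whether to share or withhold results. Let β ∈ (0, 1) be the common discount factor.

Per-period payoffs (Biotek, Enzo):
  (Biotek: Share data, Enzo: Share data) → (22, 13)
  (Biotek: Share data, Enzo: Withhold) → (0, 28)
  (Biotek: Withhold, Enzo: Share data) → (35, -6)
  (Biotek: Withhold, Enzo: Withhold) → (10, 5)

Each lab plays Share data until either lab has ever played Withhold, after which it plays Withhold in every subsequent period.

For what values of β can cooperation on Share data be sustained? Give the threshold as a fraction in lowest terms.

Biotek's threshold: (35−22)/(35−10) = 13/25.
Enzo's threshold: (28−13)/(28−5) = 15/23.
13/25 < 15/23, so Enzo binds and β* = 15/23.

15/23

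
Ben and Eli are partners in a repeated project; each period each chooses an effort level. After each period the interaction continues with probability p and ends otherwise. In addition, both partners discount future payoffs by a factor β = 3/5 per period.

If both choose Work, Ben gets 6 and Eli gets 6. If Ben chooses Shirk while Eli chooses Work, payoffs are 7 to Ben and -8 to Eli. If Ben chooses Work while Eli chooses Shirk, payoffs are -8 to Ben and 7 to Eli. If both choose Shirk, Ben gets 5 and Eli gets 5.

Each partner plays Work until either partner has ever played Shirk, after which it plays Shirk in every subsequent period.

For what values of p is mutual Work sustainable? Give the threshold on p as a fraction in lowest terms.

5/6

With continuation probability p and discount β, the effective per-period discount factor is βp.
Grim-trigger IC: βp ≥ (7−6)/(7−5) = 1/2.
So p ≥ (1/2)/(3/5) = 5/6.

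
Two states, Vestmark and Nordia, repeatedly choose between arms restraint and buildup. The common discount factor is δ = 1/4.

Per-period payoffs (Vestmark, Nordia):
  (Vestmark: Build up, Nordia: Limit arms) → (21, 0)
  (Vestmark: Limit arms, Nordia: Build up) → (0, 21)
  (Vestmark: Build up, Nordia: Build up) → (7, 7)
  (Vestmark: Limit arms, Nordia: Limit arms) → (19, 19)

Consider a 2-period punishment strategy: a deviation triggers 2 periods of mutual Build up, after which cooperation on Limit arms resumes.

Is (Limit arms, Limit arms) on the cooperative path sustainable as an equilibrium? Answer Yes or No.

Yes

IC: δ+…+δ^2 ≥ (21−19)/(19−7) = 1/6.
At δ = 1/4: partial sum = 0.3125 ≥ 0.1667. Cooperation sustainable.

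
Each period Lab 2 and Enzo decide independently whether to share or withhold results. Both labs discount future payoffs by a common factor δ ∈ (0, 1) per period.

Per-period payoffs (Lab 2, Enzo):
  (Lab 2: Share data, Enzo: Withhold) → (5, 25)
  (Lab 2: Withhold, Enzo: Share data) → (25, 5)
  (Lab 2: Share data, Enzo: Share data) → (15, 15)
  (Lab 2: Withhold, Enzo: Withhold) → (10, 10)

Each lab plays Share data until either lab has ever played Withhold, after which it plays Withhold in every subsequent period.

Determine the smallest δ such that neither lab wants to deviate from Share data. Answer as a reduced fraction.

Cooperation forever yields 15 each period: 15/(1−δ).
Deviating yields 25 once, then 10 forever: 25 + 10δ/(1−δ).
No profitable deviation requires 15/(1−δ) ≥ 25 + 10δ/(1−δ).
Multiplying by (1−δ): 15 ≥ 25(1−δ) + 10δ = 25 − 15δ.
So 15δ ≥ 10, i.e. δ ≥ 10/15 = 2/3.

2/3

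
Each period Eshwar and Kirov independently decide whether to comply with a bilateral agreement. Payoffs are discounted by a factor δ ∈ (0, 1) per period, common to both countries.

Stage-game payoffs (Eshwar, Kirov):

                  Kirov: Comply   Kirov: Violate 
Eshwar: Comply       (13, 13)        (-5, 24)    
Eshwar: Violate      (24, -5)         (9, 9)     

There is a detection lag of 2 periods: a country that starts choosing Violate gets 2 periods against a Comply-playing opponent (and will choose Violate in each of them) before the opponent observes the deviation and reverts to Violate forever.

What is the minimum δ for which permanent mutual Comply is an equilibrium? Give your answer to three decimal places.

Deviating for the 2 undetected periods gains 24−13 = 11 per period over cooperation, then loses 13−9 = 4 per period forever once punishment starts.
Gain: 11(1 + δ + … + δ^1); loss: 4·δ^2/(1−δ).
No profitable deviation ⇔ 11(1−δ^2) ≤ 4·δ^2, i.e. δ^2 ≥ 11/(11+4) = 11/15.
Hence δ ≥ (11/15)^(1/2) ≈ 0.856.

0.856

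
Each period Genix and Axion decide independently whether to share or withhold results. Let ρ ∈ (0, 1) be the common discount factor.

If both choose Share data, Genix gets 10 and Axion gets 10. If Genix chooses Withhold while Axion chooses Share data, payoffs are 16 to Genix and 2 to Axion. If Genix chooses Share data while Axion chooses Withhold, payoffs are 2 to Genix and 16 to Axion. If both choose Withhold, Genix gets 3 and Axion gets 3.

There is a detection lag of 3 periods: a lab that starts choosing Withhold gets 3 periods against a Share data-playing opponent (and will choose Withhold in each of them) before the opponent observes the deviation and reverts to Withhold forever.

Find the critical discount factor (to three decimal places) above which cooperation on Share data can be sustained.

The best deviation is to choose Withhold for all 3 undetected periods, earning 16 each, then 3 forever once detected.
Deviation value: 16(1−ρ^3)/(1−ρ) + 3ρ^3/(1−ρ); cooperation value: 10/(1−ρ).
IC: 10 ≥ 16(1−ρ^3) + 3ρ^3 = 16 − 13ρ^3.
So ρ^3 ≥ 6/13, giving ρ ≥ (6/13)^(1/3) ≈ 0.773.

0.773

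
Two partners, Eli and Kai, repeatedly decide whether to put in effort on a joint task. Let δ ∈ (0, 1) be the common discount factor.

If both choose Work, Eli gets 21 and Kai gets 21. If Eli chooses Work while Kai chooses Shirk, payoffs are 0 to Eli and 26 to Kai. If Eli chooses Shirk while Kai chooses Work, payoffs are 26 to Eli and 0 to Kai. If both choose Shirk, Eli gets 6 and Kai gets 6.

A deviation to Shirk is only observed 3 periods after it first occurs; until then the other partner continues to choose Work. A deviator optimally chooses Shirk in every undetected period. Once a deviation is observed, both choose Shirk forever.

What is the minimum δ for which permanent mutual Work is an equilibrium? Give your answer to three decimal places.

0.630

A deviator earns 26 for 3 periods, then 6 forever; cooperating earns 21 forever. Multiplying the IC by (1−δ):
21 ≥ 26(1−δ^3) + 6δ^3, so 20·δ^3 ≥ 5 and δ^3 ≥ 1/4.
δ ≥ (1/4)^(1/3) ≈ 0.630.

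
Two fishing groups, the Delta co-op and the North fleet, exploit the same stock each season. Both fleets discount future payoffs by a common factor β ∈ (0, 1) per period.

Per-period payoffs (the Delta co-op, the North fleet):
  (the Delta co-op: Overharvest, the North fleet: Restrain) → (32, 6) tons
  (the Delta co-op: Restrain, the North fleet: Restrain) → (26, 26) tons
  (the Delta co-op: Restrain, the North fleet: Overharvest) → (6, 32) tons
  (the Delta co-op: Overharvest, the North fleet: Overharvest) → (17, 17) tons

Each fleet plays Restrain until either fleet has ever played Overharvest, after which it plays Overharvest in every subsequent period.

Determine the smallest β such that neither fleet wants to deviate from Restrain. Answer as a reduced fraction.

One-period gain from deviating is 32 − 26 = 6. The loss is 26 − 17 = 9 in every subsequent period, with present value 9·β/(1−β).
Deviation is unprofitable when 9·β/(1−β) ≥ 6, i.e. β/(1−β) ≥ 2/3.
Equivalently β ≥ 6/(6+9) = 2/5.

2/5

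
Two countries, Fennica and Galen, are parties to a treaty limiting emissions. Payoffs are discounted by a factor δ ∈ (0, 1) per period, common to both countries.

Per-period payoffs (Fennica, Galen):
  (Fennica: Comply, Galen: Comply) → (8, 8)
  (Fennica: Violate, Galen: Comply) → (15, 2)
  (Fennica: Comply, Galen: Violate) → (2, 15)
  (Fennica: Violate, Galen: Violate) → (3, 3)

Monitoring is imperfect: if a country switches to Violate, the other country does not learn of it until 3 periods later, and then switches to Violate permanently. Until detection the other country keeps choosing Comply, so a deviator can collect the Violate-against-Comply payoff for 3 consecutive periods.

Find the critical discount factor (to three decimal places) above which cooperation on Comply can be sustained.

A deviator earns 15 for 3 periods, then 3 forever; cooperating earns 8 forever. Multiplying the IC by (1−δ):
8 ≥ 15(1−δ^3) + 3δ^3, so 12·δ^3 ≥ 7 and δ^3 ≥ 7/12.
δ ≥ (7/12)^(1/3) ≈ 0.836.

0.836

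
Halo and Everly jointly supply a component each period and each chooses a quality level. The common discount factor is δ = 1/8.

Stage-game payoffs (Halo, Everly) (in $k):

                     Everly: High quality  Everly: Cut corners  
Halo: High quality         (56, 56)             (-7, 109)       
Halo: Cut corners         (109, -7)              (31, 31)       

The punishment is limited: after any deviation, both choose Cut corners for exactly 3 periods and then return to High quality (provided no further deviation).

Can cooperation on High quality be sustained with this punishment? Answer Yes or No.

No

Comparing payoff streams over the 4 periods until play realigns: cooperate → 56(1+δ+…+δ^3); deviate → 109 + 31(δ+…+δ^3).
Cooperation is sustained iff (56−31)(δ+…+δ^3) ≥ 109−56.
δ+…+δ^3 = 1/8·(1−(1/8)^3)/(1−1/8) = 0.1426, and (109−56)/(56−31) = 2.1200.
0.1426 < 2.1200, so cooperation is not sustainable.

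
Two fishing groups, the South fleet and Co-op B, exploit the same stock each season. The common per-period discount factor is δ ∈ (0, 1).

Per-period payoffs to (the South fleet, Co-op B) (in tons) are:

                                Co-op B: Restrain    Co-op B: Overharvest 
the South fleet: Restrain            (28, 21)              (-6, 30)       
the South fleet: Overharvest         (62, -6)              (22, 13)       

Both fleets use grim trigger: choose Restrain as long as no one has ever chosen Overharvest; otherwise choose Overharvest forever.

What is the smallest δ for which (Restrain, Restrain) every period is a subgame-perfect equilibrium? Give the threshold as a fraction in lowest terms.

the South fleet's threshold: (62−28)/(62−22) = 17/20.
Co-op B's threshold: (30−21)/(30−13) = 9/17.
17/20 > 9/17, so the South fleet binds and δ* = 17/20.

17/20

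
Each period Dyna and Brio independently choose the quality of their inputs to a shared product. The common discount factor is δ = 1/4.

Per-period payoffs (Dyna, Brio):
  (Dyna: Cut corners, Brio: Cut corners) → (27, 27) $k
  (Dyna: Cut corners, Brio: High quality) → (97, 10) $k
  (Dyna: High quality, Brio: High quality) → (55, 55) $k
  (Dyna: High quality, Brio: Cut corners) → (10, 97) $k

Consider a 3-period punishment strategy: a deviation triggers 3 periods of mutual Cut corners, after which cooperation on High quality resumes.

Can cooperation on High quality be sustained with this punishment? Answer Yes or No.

IC: δ+…+δ^3 ≥ (97−55)/(55−27) = 3/2.
At δ = 1/4: partial sum = 0.3281 < 1.5000. Cooperation not sustainable.

No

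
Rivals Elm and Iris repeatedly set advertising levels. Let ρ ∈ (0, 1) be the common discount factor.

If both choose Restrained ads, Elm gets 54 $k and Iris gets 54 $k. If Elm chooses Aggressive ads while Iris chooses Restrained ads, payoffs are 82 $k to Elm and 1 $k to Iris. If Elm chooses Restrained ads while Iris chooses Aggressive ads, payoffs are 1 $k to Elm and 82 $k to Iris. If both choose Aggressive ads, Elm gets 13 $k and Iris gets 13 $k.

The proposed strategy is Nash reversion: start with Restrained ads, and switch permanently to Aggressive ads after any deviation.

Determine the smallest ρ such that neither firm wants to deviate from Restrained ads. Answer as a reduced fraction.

54/(1−ρ) ≥ 82 + 13ρ/(1−ρ)
54 ≥ 82 − 69ρ
ρ ≥ 28/69.

28/69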